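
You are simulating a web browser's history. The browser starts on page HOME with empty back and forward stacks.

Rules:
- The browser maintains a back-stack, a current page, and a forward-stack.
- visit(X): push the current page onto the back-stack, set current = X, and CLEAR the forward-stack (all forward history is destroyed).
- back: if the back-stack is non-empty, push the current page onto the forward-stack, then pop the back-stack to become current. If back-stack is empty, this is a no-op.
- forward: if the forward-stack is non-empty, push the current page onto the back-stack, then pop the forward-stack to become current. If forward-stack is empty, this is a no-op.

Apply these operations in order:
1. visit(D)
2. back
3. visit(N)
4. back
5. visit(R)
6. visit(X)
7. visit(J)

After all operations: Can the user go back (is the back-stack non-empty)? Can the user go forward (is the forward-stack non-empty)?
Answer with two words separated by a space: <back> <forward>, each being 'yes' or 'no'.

After 1 (visit(D)): cur=D back=1 fwd=0
After 2 (back): cur=HOME back=0 fwd=1
After 3 (visit(N)): cur=N back=1 fwd=0
After 4 (back): cur=HOME back=0 fwd=1
After 5 (visit(R)): cur=R back=1 fwd=0
After 6 (visit(X)): cur=X back=2 fwd=0
After 7 (visit(J)): cur=J back=3 fwd=0

Answer: yes no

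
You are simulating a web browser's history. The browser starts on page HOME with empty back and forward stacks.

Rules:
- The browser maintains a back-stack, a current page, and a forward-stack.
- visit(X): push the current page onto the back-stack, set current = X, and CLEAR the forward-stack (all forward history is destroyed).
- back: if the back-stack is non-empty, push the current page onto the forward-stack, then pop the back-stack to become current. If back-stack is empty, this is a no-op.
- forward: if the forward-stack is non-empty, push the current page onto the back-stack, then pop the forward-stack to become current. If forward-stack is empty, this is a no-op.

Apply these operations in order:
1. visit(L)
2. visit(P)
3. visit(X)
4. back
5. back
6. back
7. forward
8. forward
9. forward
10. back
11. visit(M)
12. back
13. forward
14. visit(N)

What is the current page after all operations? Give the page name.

After 1 (visit(L)): cur=L back=1 fwd=0
After 2 (visit(P)): cur=P back=2 fwd=0
After 3 (visit(X)): cur=X back=3 fwd=0
After 4 (back): cur=P back=2 fwd=1
After 5 (back): cur=L back=1 fwd=2
After 6 (back): cur=HOME back=0 fwd=3
After 7 (forward): cur=L back=1 fwd=2
After 8 (forward): cur=P back=2 fwd=1
After 9 (forward): cur=X back=3 fwd=0
After 10 (back): cur=P back=2 fwd=1
After 11 (visit(M)): cur=M back=3 fwd=0
After 12 (back): cur=P back=2 fwd=1
After 13 (forward): cur=M back=3 fwd=0
After 14 (visit(N)): cur=N back=4 fwd=0

Answer: N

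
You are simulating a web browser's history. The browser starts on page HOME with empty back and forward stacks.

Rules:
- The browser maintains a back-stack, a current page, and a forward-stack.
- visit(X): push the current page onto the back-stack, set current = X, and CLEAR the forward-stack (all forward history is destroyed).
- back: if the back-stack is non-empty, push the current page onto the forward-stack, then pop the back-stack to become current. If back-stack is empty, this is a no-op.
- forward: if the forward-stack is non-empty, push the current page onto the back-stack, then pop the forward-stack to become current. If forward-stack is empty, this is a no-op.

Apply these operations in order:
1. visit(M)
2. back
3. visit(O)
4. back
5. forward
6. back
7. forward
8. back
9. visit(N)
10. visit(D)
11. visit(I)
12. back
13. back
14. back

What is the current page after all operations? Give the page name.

After 1 (visit(M)): cur=M back=1 fwd=0
After 2 (back): cur=HOME back=0 fwd=1
After 3 (visit(O)): cur=O back=1 fwd=0
After 4 (back): cur=HOME back=0 fwd=1
After 5 (forward): cur=O back=1 fwd=0
After 6 (back): cur=HOME back=0 fwd=1
After 7 (forward): cur=O back=1 fwd=0
After 8 (back): cur=HOME back=0 fwd=1
After 9 (visit(N)): cur=N back=1 fwd=0
After 10 (visit(D)): cur=D back=2 fwd=0
After 11 (visit(I)): cur=I back=3 fwd=0
After 12 (back): cur=D back=2 fwd=1
After 13 (back): cur=N back=1 fwd=2
After 14 (back): cur=HOME back=0 fwd=3

Answer: HOME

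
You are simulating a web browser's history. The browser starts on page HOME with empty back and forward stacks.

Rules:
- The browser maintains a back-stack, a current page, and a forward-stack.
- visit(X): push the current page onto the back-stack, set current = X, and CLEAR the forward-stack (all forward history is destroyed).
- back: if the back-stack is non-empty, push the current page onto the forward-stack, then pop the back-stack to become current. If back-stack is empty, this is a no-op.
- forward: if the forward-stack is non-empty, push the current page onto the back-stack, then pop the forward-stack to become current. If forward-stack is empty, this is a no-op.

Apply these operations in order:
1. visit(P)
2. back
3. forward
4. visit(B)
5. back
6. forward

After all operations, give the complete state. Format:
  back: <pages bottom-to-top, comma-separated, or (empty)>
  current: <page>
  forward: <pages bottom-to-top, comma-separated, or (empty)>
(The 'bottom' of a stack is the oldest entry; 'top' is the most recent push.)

After 1 (visit(P)): cur=P back=1 fwd=0
After 2 (back): cur=HOME back=0 fwd=1
After 3 (forward): cur=P back=1 fwd=0
After 4 (visit(B)): cur=B back=2 fwd=0
After 5 (back): cur=P back=1 fwd=1
After 6 (forward): cur=B back=2 fwd=0

Answer: back: HOME,P
current: B
forward: (empty)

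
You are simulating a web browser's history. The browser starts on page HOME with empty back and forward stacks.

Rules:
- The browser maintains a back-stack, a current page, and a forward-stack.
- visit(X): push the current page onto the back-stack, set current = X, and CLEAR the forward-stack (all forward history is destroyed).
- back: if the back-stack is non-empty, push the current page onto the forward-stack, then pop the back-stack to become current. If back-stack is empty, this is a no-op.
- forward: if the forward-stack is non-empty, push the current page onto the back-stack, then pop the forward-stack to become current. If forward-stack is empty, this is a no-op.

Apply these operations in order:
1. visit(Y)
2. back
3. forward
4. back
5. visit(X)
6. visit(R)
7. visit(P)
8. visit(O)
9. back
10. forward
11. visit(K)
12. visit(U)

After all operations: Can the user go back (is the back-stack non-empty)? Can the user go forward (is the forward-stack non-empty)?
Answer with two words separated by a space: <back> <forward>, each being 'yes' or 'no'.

After 1 (visit(Y)): cur=Y back=1 fwd=0
After 2 (back): cur=HOME back=0 fwd=1
After 3 (forward): cur=Y back=1 fwd=0
After 4 (back): cur=HOME back=0 fwd=1
After 5 (visit(X)): cur=X back=1 fwd=0
After 6 (visit(R)): cur=R back=2 fwd=0
After 7 (visit(P)): cur=P back=3 fwd=0
After 8 (visit(O)): cur=O back=4 fwd=0
After 9 (back): cur=P back=3 fwd=1
After 10 (forward): cur=O back=4 fwd=0
After 11 (visit(K)): cur=K back=5 fwd=0
After 12 (visit(U)): cur=U back=6 fwd=0

Answer: yes no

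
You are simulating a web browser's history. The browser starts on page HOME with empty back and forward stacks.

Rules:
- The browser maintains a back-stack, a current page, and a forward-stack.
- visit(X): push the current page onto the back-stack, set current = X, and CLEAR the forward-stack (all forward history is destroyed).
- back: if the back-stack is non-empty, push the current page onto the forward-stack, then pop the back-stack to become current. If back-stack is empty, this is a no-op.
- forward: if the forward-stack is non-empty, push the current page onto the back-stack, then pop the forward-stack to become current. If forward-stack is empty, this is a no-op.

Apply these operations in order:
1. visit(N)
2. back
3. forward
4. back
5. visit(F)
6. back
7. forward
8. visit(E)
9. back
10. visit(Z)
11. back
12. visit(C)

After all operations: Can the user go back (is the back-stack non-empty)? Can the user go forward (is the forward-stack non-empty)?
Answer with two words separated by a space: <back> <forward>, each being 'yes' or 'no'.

Answer: yes no

Derivation:
After 1 (visit(N)): cur=N back=1 fwd=0
After 2 (back): cur=HOME back=0 fwd=1
After 3 (forward): cur=N back=1 fwd=0
After 4 (back): cur=HOME back=0 fwd=1
After 5 (visit(F)): cur=F back=1 fwd=0
After 6 (back): cur=HOME back=0 fwd=1
After 7 (forward): cur=F back=1 fwd=0
After 8 (visit(E)): cur=E back=2 fwd=0
After 9 (back): cur=F back=1 fwd=1
After 10 (visit(Z)): cur=Z back=2 fwd=0
After 11 (back): cur=F back=1 fwd=1
After 12 (visit(C)): cur=C back=2 fwd=0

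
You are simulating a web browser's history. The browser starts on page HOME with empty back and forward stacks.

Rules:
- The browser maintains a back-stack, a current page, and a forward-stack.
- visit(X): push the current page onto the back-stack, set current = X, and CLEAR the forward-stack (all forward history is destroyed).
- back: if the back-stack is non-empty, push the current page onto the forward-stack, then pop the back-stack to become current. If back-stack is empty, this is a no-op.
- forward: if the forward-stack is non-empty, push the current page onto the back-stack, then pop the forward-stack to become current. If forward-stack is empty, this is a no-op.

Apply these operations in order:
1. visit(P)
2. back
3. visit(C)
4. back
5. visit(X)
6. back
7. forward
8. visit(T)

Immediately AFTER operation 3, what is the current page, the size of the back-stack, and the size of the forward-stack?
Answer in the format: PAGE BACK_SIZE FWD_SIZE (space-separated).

After 1 (visit(P)): cur=P back=1 fwd=0
After 2 (back): cur=HOME back=0 fwd=1
After 3 (visit(C)): cur=C back=1 fwd=0

C 1 0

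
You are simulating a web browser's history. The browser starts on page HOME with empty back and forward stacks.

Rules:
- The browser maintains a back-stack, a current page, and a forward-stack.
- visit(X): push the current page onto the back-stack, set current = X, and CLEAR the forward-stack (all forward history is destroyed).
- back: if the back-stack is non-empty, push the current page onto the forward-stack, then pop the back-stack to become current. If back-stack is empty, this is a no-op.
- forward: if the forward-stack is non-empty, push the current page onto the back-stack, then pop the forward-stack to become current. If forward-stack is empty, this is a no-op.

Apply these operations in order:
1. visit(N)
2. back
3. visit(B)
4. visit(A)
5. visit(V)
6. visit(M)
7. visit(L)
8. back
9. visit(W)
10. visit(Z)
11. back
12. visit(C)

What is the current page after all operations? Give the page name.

Answer: C

Derivation:
After 1 (visit(N)): cur=N back=1 fwd=0
After 2 (back): cur=HOME back=0 fwd=1
After 3 (visit(B)): cur=B back=1 fwd=0
After 4 (visit(A)): cur=A back=2 fwd=0
After 5 (visit(V)): cur=V back=3 fwd=0
After 6 (visit(M)): cur=M back=4 fwd=0
After 7 (visit(L)): cur=L back=5 fwd=0
After 8 (back): cur=M back=4 fwd=1
After 9 (visit(W)): cur=W back=5 fwd=0
After 10 (visit(Z)): cur=Z back=6 fwd=0
After 11 (back): cur=W back=5 fwd=1
After 12 (visit(C)): cur=C back=6 fwd=0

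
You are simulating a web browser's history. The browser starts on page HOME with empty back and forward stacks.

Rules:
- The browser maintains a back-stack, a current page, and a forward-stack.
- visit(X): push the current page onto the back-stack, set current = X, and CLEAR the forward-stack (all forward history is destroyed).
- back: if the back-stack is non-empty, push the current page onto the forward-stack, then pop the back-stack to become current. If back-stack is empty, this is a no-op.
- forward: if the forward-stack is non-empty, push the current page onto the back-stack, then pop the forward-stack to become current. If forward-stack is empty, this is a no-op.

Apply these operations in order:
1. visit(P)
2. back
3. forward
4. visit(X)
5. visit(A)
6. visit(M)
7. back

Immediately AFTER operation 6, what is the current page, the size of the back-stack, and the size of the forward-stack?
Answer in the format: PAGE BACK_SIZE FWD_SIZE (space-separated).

After 1 (visit(P)): cur=P back=1 fwd=0
After 2 (back): cur=HOME back=0 fwd=1
After 3 (forward): cur=P back=1 fwd=0
After 4 (visit(X)): cur=X back=2 fwd=0
After 5 (visit(A)): cur=A back=3 fwd=0
After 6 (visit(M)): cur=M back=4 fwd=0

M 4 0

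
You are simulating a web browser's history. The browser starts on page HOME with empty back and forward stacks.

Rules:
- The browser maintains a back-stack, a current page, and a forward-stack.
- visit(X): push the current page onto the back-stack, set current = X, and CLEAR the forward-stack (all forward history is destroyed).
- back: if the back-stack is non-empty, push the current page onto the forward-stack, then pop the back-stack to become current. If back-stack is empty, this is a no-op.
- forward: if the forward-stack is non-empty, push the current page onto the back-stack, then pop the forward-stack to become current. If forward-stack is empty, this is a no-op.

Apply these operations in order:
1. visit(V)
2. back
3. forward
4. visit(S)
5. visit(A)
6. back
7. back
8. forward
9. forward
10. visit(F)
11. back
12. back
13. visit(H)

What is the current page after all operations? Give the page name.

After 1 (visit(V)): cur=V back=1 fwd=0
After 2 (back): cur=HOME back=0 fwd=1
After 3 (forward): cur=V back=1 fwd=0
After 4 (visit(S)): cur=S back=2 fwd=0
After 5 (visit(A)): cur=A back=3 fwd=0
After 6 (back): cur=S back=2 fwd=1
After 7 (back): cur=V back=1 fwd=2
After 8 (forward): cur=S back=2 fwd=1
After 9 (forward): cur=A back=3 fwd=0
After 10 (visit(F)): cur=F back=4 fwd=0
After 11 (back): cur=A back=3 fwd=1
After 12 (back): cur=S back=2 fwd=2
After 13 (visit(H)): cur=H back=3 fwd=0

Answer: H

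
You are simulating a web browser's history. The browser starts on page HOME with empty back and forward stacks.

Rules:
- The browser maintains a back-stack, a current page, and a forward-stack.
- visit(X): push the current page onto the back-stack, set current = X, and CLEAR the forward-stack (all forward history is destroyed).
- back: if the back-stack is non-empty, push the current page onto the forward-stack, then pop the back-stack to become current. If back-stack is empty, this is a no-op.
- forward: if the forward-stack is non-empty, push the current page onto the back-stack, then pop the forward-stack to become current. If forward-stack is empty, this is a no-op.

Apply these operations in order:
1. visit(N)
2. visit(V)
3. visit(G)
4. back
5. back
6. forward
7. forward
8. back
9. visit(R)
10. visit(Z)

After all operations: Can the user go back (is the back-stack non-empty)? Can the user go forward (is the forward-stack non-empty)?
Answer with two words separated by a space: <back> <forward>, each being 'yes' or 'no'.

After 1 (visit(N)): cur=N back=1 fwd=0
After 2 (visit(V)): cur=V back=2 fwd=0
After 3 (visit(G)): cur=G back=3 fwd=0
After 4 (back): cur=V back=2 fwd=1
After 5 (back): cur=N back=1 fwd=2
After 6 (forward): cur=V back=2 fwd=1
After 7 (forward): cur=G back=3 fwd=0
After 8 (back): cur=V back=2 fwd=1
After 9 (visit(R)): cur=R back=3 fwd=0
After 10 (visit(Z)): cur=Z back=4 fwd=0

Answer: yes no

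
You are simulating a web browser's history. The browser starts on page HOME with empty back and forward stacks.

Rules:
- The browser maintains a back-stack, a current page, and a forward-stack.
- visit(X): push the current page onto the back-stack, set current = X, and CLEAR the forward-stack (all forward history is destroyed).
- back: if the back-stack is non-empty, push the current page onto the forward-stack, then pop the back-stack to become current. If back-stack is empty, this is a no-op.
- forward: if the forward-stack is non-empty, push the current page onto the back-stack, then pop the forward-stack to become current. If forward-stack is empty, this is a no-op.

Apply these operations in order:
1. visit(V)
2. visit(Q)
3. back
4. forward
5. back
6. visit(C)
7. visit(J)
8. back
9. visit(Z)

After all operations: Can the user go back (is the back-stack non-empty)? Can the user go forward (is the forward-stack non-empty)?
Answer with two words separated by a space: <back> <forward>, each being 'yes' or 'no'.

After 1 (visit(V)): cur=V back=1 fwd=0
After 2 (visit(Q)): cur=Q back=2 fwd=0
After 3 (back): cur=V back=1 fwd=1
After 4 (forward): cur=Q back=2 fwd=0
After 5 (back): cur=V back=1 fwd=1
After 6 (visit(C)): cur=C back=2 fwd=0
After 7 (visit(J)): cur=J back=3 fwd=0
After 8 (back): cur=C back=2 fwd=1
After 9 (visit(Z)): cur=Z back=3 fwd=0

Answer: yes no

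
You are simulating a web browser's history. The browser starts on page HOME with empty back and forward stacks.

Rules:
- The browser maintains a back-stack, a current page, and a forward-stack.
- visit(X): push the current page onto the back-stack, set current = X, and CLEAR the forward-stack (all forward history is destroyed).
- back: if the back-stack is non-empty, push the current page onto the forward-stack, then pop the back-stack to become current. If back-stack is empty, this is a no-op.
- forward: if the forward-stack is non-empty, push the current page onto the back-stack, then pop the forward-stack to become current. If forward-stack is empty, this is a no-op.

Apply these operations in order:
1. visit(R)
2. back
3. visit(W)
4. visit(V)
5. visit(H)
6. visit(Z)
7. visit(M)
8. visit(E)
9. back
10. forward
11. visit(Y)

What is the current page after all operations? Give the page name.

After 1 (visit(R)): cur=R back=1 fwd=0
After 2 (back): cur=HOME back=0 fwd=1
After 3 (visit(W)): cur=W back=1 fwd=0
After 4 (visit(V)): cur=V back=2 fwd=0
After 5 (visit(H)): cur=H back=3 fwd=0
After 6 (visit(Z)): cur=Z back=4 fwd=0
After 7 (visit(M)): cur=M back=5 fwd=0
After 8 (visit(E)): cur=E back=6 fwd=0
After 9 (back): cur=M back=5 fwd=1
After 10 (forward): cur=E back=6 fwd=0
After 11 (visit(Y)): cur=Y back=7 fwd=0

Answer: Y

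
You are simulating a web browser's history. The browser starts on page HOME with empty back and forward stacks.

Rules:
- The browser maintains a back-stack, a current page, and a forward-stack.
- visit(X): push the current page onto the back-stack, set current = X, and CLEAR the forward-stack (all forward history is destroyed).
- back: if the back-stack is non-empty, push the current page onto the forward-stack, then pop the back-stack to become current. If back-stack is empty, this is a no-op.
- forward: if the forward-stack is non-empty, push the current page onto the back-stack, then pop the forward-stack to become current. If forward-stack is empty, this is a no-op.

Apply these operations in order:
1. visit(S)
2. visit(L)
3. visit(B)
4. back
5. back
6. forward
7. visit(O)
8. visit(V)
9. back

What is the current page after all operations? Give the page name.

After 1 (visit(S)): cur=S back=1 fwd=0
After 2 (visit(L)): cur=L back=2 fwd=0
After 3 (visit(B)): cur=B back=3 fwd=0
After 4 (back): cur=L back=2 fwd=1
After 5 (back): cur=S back=1 fwd=2
After 6 (forward): cur=L back=2 fwd=1
After 7 (visit(O)): cur=O back=3 fwd=0
After 8 (visit(V)): cur=V back=4 fwd=0
After 9 (back): cur=O back=3 fwd=1

Answer: O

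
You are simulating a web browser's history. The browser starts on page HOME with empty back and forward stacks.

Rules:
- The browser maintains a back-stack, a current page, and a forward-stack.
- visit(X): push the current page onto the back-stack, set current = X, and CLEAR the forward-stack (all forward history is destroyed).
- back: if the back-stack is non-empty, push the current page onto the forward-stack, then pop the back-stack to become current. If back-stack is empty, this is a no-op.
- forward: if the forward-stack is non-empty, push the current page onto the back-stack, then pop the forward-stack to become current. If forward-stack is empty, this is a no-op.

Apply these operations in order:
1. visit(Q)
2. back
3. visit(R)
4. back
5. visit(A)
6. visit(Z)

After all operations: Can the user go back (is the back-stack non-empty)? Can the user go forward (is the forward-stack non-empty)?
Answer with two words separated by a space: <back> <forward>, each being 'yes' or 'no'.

After 1 (visit(Q)): cur=Q back=1 fwd=0
After 2 (back): cur=HOME back=0 fwd=1
After 3 (visit(R)): cur=R back=1 fwd=0
After 4 (back): cur=HOME back=0 fwd=1
After 5 (visit(A)): cur=A back=1 fwd=0
After 6 (visit(Z)): cur=Z back=2 fwd=0

Answer: yes no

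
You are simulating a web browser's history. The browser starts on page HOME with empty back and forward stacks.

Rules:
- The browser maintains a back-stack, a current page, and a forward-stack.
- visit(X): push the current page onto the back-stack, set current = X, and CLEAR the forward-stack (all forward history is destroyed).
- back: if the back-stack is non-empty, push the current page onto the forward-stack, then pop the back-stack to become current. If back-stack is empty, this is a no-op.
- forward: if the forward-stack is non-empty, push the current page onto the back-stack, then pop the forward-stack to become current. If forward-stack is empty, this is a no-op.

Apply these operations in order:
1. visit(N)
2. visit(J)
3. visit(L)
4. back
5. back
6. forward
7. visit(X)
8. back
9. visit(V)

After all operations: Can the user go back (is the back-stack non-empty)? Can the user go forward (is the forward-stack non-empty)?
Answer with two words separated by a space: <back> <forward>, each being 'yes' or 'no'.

After 1 (visit(N)): cur=N back=1 fwd=0
After 2 (visit(J)): cur=J back=2 fwd=0
After 3 (visit(L)): cur=L back=3 fwd=0
After 4 (back): cur=J back=2 fwd=1
After 5 (back): cur=N back=1 fwd=2
After 6 (forward): cur=J back=2 fwd=1
After 7 (visit(X)): cur=X back=3 fwd=0
After 8 (back): cur=J back=2 fwd=1
After 9 (visit(V)): cur=V back=3 fwd=0

Answer: yes no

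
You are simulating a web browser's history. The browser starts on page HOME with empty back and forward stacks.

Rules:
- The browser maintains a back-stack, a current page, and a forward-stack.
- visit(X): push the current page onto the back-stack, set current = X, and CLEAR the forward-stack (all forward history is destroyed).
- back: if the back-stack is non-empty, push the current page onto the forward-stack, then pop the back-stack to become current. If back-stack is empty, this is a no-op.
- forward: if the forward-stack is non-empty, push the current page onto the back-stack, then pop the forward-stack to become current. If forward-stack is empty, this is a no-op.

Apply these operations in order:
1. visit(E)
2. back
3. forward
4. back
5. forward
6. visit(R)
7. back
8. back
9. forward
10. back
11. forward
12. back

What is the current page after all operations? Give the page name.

Answer: HOME

Derivation:
After 1 (visit(E)): cur=E back=1 fwd=0
After 2 (back): cur=HOME back=0 fwd=1
After 3 (forward): cur=E back=1 fwd=0
After 4 (back): cur=HOME back=0 fwd=1
After 5 (forward): cur=E back=1 fwd=0
After 6 (visit(R)): cur=R back=2 fwd=0
After 7 (back): cur=E back=1 fwd=1
After 8 (back): cur=HOME back=0 fwd=2
After 9 (forward): cur=E back=1 fwd=1
After 10 (back): cur=HOME back=0 fwd=2
After 11 (forward): cur=E back=1 fwd=1
After 12 (back): cur=HOME back=0 fwd=2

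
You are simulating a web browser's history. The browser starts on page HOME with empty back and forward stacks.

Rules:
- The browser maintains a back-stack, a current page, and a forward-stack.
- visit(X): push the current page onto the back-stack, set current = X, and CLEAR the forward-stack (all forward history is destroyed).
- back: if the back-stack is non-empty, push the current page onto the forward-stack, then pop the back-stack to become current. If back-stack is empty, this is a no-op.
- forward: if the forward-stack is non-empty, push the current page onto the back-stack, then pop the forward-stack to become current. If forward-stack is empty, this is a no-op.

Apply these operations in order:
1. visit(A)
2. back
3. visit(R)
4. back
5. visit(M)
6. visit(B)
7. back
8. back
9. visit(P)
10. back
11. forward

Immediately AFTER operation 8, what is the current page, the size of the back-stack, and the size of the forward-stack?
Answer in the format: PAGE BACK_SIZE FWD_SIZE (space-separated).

After 1 (visit(A)): cur=A back=1 fwd=0
After 2 (back): cur=HOME back=0 fwd=1
After 3 (visit(R)): cur=R back=1 fwd=0
After 4 (back): cur=HOME back=0 fwd=1
After 5 (visit(M)): cur=M back=1 fwd=0
After 6 (visit(B)): cur=B back=2 fwd=0
After 7 (back): cur=M back=1 fwd=1
After 8 (back): cur=HOME back=0 fwd=2

HOME 0 2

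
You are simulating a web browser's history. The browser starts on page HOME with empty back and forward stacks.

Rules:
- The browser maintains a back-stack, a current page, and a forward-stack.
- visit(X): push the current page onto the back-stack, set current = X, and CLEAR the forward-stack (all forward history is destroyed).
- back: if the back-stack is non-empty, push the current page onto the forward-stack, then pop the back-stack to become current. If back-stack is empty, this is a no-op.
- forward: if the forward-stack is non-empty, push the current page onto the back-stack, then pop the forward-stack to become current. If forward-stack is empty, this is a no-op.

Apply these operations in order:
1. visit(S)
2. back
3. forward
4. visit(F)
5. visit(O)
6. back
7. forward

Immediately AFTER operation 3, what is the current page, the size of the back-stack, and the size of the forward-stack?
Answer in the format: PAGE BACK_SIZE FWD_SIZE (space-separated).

After 1 (visit(S)): cur=S back=1 fwd=0
After 2 (back): cur=HOME back=0 fwd=1
After 3 (forward): cur=S back=1 fwd=0

S 1 0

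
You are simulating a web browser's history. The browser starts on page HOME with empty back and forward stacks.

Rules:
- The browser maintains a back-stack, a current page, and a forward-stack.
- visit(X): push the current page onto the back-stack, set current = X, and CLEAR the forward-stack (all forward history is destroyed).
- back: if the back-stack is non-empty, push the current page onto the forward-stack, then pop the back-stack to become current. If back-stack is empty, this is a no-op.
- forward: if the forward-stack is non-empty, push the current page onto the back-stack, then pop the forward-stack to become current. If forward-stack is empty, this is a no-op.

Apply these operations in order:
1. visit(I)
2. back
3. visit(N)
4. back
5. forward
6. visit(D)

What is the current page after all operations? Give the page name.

After 1 (visit(I)): cur=I back=1 fwd=0
After 2 (back): cur=HOME back=0 fwd=1
After 3 (visit(N)): cur=N back=1 fwd=0
After 4 (back): cur=HOME back=0 fwd=1
After 5 (forward): cur=N back=1 fwd=0
After 6 (visit(D)): cur=D back=2 fwd=0

Answer: D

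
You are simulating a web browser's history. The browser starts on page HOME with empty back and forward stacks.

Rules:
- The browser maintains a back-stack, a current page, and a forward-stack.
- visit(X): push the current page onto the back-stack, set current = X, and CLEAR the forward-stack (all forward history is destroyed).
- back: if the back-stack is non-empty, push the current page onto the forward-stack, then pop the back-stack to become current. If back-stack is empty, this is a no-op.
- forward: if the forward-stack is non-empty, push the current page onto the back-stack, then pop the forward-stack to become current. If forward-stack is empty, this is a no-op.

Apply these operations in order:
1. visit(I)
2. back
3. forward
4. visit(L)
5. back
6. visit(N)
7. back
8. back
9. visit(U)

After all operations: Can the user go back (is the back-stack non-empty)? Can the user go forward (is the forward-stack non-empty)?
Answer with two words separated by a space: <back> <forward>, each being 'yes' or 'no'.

After 1 (visit(I)): cur=I back=1 fwd=0
After 2 (back): cur=HOME back=0 fwd=1
After 3 (forward): cur=I back=1 fwd=0
After 4 (visit(L)): cur=L back=2 fwd=0
After 5 (back): cur=I back=1 fwd=1
After 6 (visit(N)): cur=N back=2 fwd=0
After 7 (back): cur=I back=1 fwd=1
After 8 (back): cur=HOME back=0 fwd=2
After 9 (visit(U)): cur=U back=1 fwd=0

Answer: yes no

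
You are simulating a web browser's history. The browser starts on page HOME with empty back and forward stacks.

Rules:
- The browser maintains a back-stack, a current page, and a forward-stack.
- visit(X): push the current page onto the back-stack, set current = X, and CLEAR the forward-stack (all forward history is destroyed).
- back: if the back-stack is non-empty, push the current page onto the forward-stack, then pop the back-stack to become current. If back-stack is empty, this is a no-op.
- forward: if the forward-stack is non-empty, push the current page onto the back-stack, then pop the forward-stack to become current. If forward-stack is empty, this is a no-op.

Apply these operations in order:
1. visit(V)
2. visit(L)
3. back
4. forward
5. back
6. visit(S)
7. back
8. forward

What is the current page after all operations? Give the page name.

After 1 (visit(V)): cur=V back=1 fwd=0
After 2 (visit(L)): cur=L back=2 fwd=0
After 3 (back): cur=V back=1 fwd=1
After 4 (forward): cur=L back=2 fwd=0
After 5 (back): cur=V back=1 fwd=1
After 6 (visit(S)): cur=S back=2 fwd=0
After 7 (back): cur=V back=1 fwd=1
After 8 (forward): cur=S back=2 fwd=0

Answer: S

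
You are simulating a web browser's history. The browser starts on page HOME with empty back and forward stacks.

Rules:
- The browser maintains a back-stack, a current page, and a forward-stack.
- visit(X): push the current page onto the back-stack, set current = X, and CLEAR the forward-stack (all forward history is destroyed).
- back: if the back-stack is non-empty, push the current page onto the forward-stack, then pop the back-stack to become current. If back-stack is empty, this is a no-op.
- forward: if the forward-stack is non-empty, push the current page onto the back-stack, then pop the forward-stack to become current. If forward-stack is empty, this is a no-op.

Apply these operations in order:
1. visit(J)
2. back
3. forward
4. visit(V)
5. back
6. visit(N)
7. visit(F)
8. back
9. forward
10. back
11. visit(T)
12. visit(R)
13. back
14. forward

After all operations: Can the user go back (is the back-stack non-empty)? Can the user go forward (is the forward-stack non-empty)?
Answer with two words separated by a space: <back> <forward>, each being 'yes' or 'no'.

Answer: yes no

Derivation:
After 1 (visit(J)): cur=J back=1 fwd=0
After 2 (back): cur=HOME back=0 fwd=1
After 3 (forward): cur=J back=1 fwd=0
After 4 (visit(V)): cur=V back=2 fwd=0
After 5 (back): cur=J back=1 fwd=1
After 6 (visit(N)): cur=N back=2 fwd=0
After 7 (visit(F)): cur=F back=3 fwd=0
After 8 (back): cur=N back=2 fwd=1
After 9 (forward): cur=F back=3 fwd=0
After 10 (back): cur=N back=2 fwd=1
After 11 (visit(T)): cur=T back=3 fwd=0
After 12 (visit(R)): cur=R back=4 fwd=0
After 13 (back): cur=T back=3 fwd=1
After 14 (forward): cur=R back=4 fwd=0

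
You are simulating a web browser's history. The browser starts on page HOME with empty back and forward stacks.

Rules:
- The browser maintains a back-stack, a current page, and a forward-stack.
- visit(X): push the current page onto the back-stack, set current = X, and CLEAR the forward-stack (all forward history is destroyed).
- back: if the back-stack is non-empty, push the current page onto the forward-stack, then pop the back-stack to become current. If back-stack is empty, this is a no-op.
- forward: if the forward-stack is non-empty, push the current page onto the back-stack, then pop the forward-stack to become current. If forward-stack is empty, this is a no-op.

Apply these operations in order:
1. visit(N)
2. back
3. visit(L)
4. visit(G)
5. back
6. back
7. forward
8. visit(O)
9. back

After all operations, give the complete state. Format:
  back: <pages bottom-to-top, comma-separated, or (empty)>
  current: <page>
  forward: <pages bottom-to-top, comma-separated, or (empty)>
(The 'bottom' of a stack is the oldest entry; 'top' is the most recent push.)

Answer: back: HOME
current: L
forward: O

Derivation:
After 1 (visit(N)): cur=N back=1 fwd=0
After 2 (back): cur=HOME back=0 fwd=1
After 3 (visit(L)): cur=L back=1 fwd=0
After 4 (visit(G)): cur=G back=2 fwd=0
After 5 (back): cur=L back=1 fwd=1
After 6 (back): cur=HOME back=0 fwd=2
After 7 (forward): cur=L back=1 fwd=1
After 8 (visit(O)): cur=O back=2 fwd=0
After 9 (back): cur=L back=1 fwd=1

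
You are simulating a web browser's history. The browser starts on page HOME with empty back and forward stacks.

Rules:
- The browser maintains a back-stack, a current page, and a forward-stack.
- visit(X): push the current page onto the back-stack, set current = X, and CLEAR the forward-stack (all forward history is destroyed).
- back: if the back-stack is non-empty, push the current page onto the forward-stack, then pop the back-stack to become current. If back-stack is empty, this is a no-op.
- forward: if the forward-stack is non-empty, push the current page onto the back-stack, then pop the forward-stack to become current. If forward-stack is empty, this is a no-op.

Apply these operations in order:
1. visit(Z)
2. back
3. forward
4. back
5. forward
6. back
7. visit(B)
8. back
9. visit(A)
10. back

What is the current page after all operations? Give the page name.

Answer: HOME

Derivation:
After 1 (visit(Z)): cur=Z back=1 fwd=0
After 2 (back): cur=HOME back=0 fwd=1
After 3 (forward): cur=Z back=1 fwd=0
After 4 (back): cur=HOME back=0 fwd=1
After 5 (forward): cur=Z back=1 fwd=0
After 6 (back): cur=HOME back=0 fwd=1
After 7 (visit(B)): cur=B back=1 fwd=0
After 8 (back): cur=HOME back=0 fwd=1
After 9 (visit(A)): cur=A back=1 fwd=0
After 10 (back): cur=HOME back=0 fwd=1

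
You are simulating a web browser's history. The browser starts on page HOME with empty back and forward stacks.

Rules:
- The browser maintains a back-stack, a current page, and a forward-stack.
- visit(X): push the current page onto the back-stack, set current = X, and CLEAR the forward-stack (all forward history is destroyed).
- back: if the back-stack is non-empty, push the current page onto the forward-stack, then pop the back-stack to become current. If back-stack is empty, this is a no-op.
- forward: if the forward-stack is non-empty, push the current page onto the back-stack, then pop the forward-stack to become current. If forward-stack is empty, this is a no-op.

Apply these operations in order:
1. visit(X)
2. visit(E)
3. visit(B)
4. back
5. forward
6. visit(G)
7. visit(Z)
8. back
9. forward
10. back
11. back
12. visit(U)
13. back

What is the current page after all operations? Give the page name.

After 1 (visit(X)): cur=X back=1 fwd=0
After 2 (visit(E)): cur=E back=2 fwd=0
After 3 (visit(B)): cur=B back=3 fwd=0
After 4 (back): cur=E back=2 fwd=1
After 5 (forward): cur=B back=3 fwd=0
After 6 (visit(G)): cur=G back=4 fwd=0
After 7 (visit(Z)): cur=Z back=5 fwd=0
After 8 (back): cur=G back=4 fwd=1
After 9 (forward): cur=Z back=5 fwd=0
After 10 (back): cur=G back=4 fwd=1
After 11 (back): cur=B back=3 fwd=2
After 12 (visit(U)): cur=U back=4 fwd=0
After 13 (back): cur=B back=3 fwd=1

Answer: B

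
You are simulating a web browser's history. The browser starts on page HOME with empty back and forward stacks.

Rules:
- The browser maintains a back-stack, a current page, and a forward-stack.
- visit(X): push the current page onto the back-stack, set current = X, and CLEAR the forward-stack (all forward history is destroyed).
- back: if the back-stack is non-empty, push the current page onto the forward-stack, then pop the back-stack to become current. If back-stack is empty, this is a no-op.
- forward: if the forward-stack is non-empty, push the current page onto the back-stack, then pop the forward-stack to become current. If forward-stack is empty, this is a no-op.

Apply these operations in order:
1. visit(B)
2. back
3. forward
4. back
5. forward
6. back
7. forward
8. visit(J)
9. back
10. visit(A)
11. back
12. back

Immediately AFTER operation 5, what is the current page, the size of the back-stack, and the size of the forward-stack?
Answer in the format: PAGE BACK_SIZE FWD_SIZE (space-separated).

After 1 (visit(B)): cur=B back=1 fwd=0
After 2 (back): cur=HOME back=0 fwd=1
After 3 (forward): cur=B back=1 fwd=0
After 4 (back): cur=HOME back=0 fwd=1
After 5 (forward): cur=B back=1 fwd=0

B 1 0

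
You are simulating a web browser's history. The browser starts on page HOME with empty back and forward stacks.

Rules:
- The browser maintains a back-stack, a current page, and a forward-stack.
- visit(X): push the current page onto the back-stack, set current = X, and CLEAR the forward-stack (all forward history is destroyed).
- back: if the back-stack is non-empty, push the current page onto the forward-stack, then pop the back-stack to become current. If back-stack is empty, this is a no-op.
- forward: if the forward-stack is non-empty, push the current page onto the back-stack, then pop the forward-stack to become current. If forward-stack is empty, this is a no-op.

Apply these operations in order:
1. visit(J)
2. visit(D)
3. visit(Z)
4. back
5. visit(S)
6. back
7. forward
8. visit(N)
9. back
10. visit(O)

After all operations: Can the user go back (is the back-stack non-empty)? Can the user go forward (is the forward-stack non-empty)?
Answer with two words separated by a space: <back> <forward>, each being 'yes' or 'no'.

Answer: yes no

Derivation:
After 1 (visit(J)): cur=J back=1 fwd=0
After 2 (visit(D)): cur=D back=2 fwd=0
After 3 (visit(Z)): cur=Z back=3 fwd=0
After 4 (back): cur=D back=2 fwd=1
After 5 (visit(S)): cur=S back=3 fwd=0
After 6 (back): cur=D back=2 fwd=1
After 7 (forward): cur=S back=3 fwd=0
After 8 (visit(N)): cur=N back=4 fwd=0
After 9 (back): cur=S back=3 fwd=1
After 10 (visit(O)): cur=O back=4 fwd=0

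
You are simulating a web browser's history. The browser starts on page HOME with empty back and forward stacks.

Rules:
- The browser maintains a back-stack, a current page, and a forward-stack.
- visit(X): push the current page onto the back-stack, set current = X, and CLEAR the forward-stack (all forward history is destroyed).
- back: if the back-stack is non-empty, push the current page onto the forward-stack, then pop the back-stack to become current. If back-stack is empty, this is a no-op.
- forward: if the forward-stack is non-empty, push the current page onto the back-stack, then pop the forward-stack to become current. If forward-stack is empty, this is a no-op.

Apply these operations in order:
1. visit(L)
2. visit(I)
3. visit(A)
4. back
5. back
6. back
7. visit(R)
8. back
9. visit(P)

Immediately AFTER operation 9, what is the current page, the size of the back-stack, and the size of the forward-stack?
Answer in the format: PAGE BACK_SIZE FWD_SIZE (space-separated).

After 1 (visit(L)): cur=L back=1 fwd=0
After 2 (visit(I)): cur=I back=2 fwd=0
After 3 (visit(A)): cur=A back=3 fwd=0
After 4 (back): cur=I back=2 fwd=1
After 5 (back): cur=L back=1 fwd=2
After 6 (back): cur=HOME back=0 fwd=3
After 7 (visit(R)): cur=R back=1 fwd=0
After 8 (back): cur=HOME back=0 fwd=1
After 9 (visit(P)): cur=P back=1 fwd=0

P 1 0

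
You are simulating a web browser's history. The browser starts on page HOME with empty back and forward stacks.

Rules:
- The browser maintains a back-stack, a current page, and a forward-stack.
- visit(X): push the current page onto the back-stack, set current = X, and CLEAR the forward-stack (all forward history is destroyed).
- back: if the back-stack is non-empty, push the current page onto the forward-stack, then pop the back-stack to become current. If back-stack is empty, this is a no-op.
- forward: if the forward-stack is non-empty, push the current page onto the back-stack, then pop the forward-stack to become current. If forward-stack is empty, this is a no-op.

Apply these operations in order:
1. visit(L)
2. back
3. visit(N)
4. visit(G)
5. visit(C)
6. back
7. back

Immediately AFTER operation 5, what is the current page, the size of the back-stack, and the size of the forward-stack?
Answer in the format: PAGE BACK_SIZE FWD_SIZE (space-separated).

After 1 (visit(L)): cur=L back=1 fwd=0
After 2 (back): cur=HOME back=0 fwd=1
After 3 (visit(N)): cur=N back=1 fwd=0
After 4 (visit(G)): cur=G back=2 fwd=0
After 5 (visit(C)): cur=C back=3 fwd=0

C 3 0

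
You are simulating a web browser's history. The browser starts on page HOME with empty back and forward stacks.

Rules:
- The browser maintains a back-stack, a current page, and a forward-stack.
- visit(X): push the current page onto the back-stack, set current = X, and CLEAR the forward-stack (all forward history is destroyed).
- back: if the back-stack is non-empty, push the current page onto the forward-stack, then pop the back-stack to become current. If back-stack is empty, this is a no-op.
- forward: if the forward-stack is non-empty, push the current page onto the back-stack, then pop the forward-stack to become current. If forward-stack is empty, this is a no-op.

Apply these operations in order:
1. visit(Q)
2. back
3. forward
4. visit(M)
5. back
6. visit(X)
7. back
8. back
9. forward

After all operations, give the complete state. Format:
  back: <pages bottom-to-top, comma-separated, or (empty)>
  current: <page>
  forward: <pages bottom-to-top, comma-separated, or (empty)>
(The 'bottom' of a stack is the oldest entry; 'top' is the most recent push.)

Answer: back: HOME
current: Q
forward: X

Derivation:
After 1 (visit(Q)): cur=Q back=1 fwd=0
After 2 (back): cur=HOME back=0 fwd=1
After 3 (forward): cur=Q back=1 fwd=0
After 4 (visit(M)): cur=M back=2 fwd=0
After 5 (back): cur=Q back=1 fwd=1
After 6 (visit(X)): cur=X back=2 fwd=0
After 7 (back): cur=Q back=1 fwd=1
After 8 (back): cur=HOME back=0 fwd=2
After 9 (forward): cur=Q back=1 fwd=1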